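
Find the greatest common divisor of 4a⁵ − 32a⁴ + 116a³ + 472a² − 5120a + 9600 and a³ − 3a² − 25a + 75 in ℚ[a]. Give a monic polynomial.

a² + 2a − 15

By polynomial division,
  4a⁵ − 32a⁴ + 116a³ + 472a² − 5120a + 9600 = (4a² − 20a + 156)(a³ − 3a² − 25a + 75) + (140a² + 280a − 2100)
  a³ − 3a² − 25a + 75 = ((1/140)a − 1/28)(140a² + 280a − 2100) + (0)
Last nonzero remainder: 140a² + 280a − 2100. Dividing through by 140 gives the monic gcd a² + 2a − 15.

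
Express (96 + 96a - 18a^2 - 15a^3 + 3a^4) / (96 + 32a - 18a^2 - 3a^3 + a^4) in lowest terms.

(3 + 3a)/(3 + a)

Euclidean algorithm in ℚ[a]:
  3a^4 - 15a^3 - 18a^2 + 96a + 96 = (3)(a^4 - 3a^3 - 18a^2 + 32a + 96) + (-6a^3 + 36a^2 - 192)
  a^4 - 3a^3 - 18a^2 + 32a + 96 = (-(1/6)a - 1/2)(-6a^3 + 36a^2 - 192) + (0)
Last nonzero remainder: -6a^3 + 36a^2 - 192. Dividing through by -6 gives the monic gcd a^3 - 6a^2 + 32.
Cancel a^3 - 6a^2 + 32 from numerator and denominator to get the reduced form.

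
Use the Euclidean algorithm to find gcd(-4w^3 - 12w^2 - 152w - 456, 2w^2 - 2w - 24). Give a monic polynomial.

w + 3

Euclidean algorithm in ℚ[w]:
  -4w^3 - 12w^2 - 152w - 456 = (-2w - 8)(2w^2 - 2w - 24) + (-216w - 648)
  2w^2 - 2w - 24 = (-(1/108)w + 1/27)(-216w - 648) + (0)
Last nonzero remainder: -216w - 648. Dividing through by -216 gives the monic gcd w + 3.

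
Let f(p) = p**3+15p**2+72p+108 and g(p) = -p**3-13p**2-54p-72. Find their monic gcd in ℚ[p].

p**2+9p+18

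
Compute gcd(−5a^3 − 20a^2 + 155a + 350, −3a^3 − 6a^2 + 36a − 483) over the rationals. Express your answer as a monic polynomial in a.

Apply the Euclidean algorithm:
  −5a^3 − 20a^2 + 155a + 350 = (5/3)(−3a^3 − 6a^2 + 36a − 483) + (−10a^2 + 95a + 1155)
  −3a^3 − 6a^2 + 36a − 483 = ((3/10)a + 69/20)(−10a^2 + 95a + 1155) + (−(2553/4)a − 17871/4)
  −10a^2 + 95a + 1155 = ((40/2553)a − 220/851)(−(2553/4)a − 17871/4) + (0)
Last nonzero remainder: −(2553/4)a − 17871/4. Dividing through by −2553/4 gives the monic gcd a + 7.

a + 7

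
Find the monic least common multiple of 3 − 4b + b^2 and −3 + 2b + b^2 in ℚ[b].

Repeated division with remainder:
  b^2 − 4b + 3 = (b^2 + 2b − 3) + (−6b + 6)
  b^2 + 2b − 3 = (−(1/6)b − 1/2)(−6b + 6) + (0)
Last nonzero remainder: −6b + 6. Dividing through by −6 gives the monic gcd b − 1.
Then lcm(f, g) = f·g / gcd(f, g); expanding and making the result monic gives the answer.

9 − 9b − b^2 + b^3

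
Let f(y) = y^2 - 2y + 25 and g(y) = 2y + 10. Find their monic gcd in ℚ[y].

Apply the Euclidean algorithm:
  y^2 - 2y + 25 = ((1/2)y - 7/2)(2y + 10) + (60)
  2y + 10 = ((1/30)y + 1/6)(60) + (0)
The last nonzero remainder is the constant 60, so the polynomials are coprime and gcd = 1.

1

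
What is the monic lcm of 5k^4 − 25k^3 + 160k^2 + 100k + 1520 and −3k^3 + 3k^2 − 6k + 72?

k^5 − 8k^4 + 47k^3 − 76k^2 + 244k − 912

Repeated division with remainder:
  5k^4 − 25k^3 + 160k^2 + 100k + 1520 = (−(5/3)k + 20/3)(−3k^3 + 3k^2 − 6k + 72) + (130k^2 + 260k + 1040)
  −3k^3 + 3k^2 − 6k + 72 = (−(3/130)k + 9/130)(130k^2 + 260k + 1040) + (0)
Last nonzero remainder: 130k^2 + 260k + 1040. Dividing through by 130 gives the monic gcd k^2 + 2k + 8.
Then lcm(f, g) = f·g / gcd(f, g); expanding and making the result monic gives the answer.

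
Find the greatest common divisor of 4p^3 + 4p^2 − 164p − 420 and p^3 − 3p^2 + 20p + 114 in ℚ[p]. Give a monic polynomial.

p + 3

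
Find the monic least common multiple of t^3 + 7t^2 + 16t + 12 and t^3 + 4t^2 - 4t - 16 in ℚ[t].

Repeated division with remainder:
  t^3 + 7t^2 + 16t + 12 = (t^3 + 4t^2 - 4t - 16) + (3t^2 + 20t + 28)
  t^3 + 4t^2 - 4t - 16 = ((1/3)t - 8/9)(3t^2 + 20t + 28) + ((40/9)t + 80/9)
  3t^2 + 20t + 28 = ((27/40)t + 63/20)((40/9)t + 80/9) + (0)
Last nonzero remainder: (40/9)t + 80/9. Dividing through by 40/9 gives the monic gcd t + 2.
Then lcm(f, g) = f·g / gcd(f, g); expanding and making the result monic gives the answer.

t^5 + 9t^4 + 22t^3 - 12t^2 - 104t - 96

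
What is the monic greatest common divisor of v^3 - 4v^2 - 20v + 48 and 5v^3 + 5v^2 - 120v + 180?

Repeated division with remainder:
  v^3 - 4v^2 - 20v + 48 = (1/5)(5v^3 + 5v^2 - 120v + 180) + (-5v^2 + 4v + 12)
  5v^3 + 5v^2 - 120v + 180 = (-v - 9/5)(-5v^2 + 4v + 12) + (-(504/5)v + 1008/5)
  -5v^2 + 4v + 12 = ((25/504)v + 5/84)(-(504/5)v + 1008/5) + (0)
Last nonzero remainder: -(504/5)v + 1008/5. Dividing through by -504/5 gives the monic gcd v - 2.

v - 2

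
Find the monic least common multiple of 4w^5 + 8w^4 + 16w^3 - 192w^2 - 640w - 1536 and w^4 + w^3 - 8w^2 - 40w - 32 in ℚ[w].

By polynomial division,
  4w^5 + 8w^4 + 16w^3 - 192w^2 - 640w - 1536 = (4w + 4)(w^4 + w^3 - 8w^2 - 40w - 32) + (44w^3 - 352w - 1408)
  w^4 + w^3 - 8w^2 - 40w - 32 = ((1/44)w + 1/44)(44w^3 - 352w - 1408) + (0)
Last nonzero remainder: 44w^3 - 352w - 1408. Dividing through by 44 gives the monic gcd w^3 - 8w - 32.
Then lcm(f, g) = f·g / gcd(f, g); expanding and making the result monic gives the answer.

w^6 + 3w^5 + 6w^4 - 44w^3 - 208w^2 - 544w - 384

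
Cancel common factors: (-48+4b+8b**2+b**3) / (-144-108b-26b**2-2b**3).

(2-b)/(6+2b)

Apply the Euclidean algorithm:
  b**3+8b**2+4b-48 = (-1/2)(-2b**3-26b**2-108b-144) + (-5b**2-50b-120)
  -2b**3-26b**2-108b-144 = ((2/5)b+6/5)(-5b**2-50b-120) + (0)
Last nonzero remainder: -5b**2-50b-120. Dividing through by -5 gives the monic gcd b**2+10b+24.
Cancel b**2+10b+24 from numerator and denominator to get the reduced form.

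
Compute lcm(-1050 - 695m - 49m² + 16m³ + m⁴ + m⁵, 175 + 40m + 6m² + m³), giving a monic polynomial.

-5250 - 4525m - 940m² + 31m³ + 21m⁴ + 6m⁵ + m⁶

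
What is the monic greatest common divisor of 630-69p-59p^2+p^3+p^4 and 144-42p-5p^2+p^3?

Apply the Euclidean algorithm:
  p^4+p^3-59p^2-69p+630 = (p+6)(p^3-5p^2-42p+144) + (13p^2+39p-234)
  p^3-5p^2-42p+144 = ((1/13)p-8/13)(13p^2+39p-234) + (0)
Last nonzero remainder: 13p^2+39p-234. Dividing through by 13 gives the monic gcd p^2+3p-18.

-18+3p+p^2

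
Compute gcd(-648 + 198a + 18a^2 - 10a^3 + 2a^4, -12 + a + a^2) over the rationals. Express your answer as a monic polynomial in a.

By polynomial division,
  2a^4 - 10a^3 + 18a^2 + 198a - 648 = (2a^2 - 12a + 54)(a^2 + a - 12) + (0)
The last nonzero remainder a^2 + a - 12 is already monic.

-12 + a + a^2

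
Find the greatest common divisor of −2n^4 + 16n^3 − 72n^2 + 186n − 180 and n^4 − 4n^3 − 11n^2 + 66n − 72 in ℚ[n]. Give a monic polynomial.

Euclidean algorithm in ℚ[n]:
  −2n^4 + 16n^3 − 72n^2 + 186n − 180 = (−2)(n^4 − 4n^3 − 11n^2 + 66n − 72) + (8n^3 − 94n^2 + 318n − 324)
  n^4 − 4n^3 − 11n^2 + 66n − 72 = ((1/8)n + 31/32)(8n^3 − 94n^2 + 318n − 324) + ((645/16)n^2 − (3225/16)n + 1935/8)
  8n^3 − 94n^2 + 318n − 324 = ((128/645)n − 288/215)((645/16)n^2 − (3225/16)n + 1935/8) + (0)
Last nonzero remainder: (645/16)n^2 − (3225/16)n + 1935/8. Dividing through by 645/16 gives the monic gcd n^2 − 5n + 6.

n^2 − 5n + 6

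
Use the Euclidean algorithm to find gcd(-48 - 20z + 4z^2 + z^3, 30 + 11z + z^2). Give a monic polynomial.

6 + z

By polynomial division,
  z^3 + 4z^2 - 20z - 48 = (z - 7)(z^2 + 11z + 30) + (27z + 162)
  z^2 + 11z + 30 = ((1/27)z + 5/27)(27z + 162) + (0)
Last nonzero remainder: 27z + 162. Dividing through by 27 gives the monic gcd z + 6.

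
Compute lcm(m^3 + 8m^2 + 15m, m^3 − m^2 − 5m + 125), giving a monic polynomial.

m^5 + 2m^4 − 8m^3 + 110m^2 + 375m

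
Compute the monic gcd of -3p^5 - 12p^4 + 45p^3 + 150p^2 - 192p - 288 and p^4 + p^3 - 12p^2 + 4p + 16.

p^3 + 3p^2 - 6p - 8

Euclidean algorithm in ℚ[p]:
  -3p^5 - 12p^4 + 45p^3 + 150p^2 - 192p - 288 = (-3p - 9)(p^4 + p^3 - 12p^2 + 4p + 16) + (18p^3 + 54p^2 - 108p - 144)
  p^4 + p^3 - 12p^2 + 4p + 16 = ((1/18)p - 1/9)(18p^3 + 54p^2 - 108p - 144) + (0)
Last nonzero remainder: 18p^3 + 54p^2 - 108p - 144. Dividing through by 18 gives the monic gcd p^3 + 3p^2 - 6p - 8.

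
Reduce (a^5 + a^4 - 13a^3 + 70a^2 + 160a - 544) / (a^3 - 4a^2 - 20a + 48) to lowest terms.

(a^3 - a^2 - 3a + 68)/(a - 6)

Apply the Euclidean algorithm:
  a^5 + a^4 - 13a^3 + 70a^2 + 160a - 544 = (a^2 + 5a + 27)(a^3 - 4a^2 - 20a + 48) + (230a^2 + 460a - 1840)
  a^3 - 4a^2 - 20a + 48 = ((1/230)a - 3/115)(230a^2 + 460a - 1840) + (0)
Last nonzero remainder: 230a^2 + 460a - 1840. Dividing through by 230 gives the monic gcd a^2 + 2a - 8.
Cancel a^2 + 2a - 8 from numerator and denominator to get the reduced form.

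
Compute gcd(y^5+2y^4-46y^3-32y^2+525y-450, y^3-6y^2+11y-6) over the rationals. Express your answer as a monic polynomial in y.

y^2-4y+3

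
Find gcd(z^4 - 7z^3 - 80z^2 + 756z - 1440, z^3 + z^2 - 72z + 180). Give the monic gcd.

z^3 + z^2 - 72z + 180

Apply the Euclidean algorithm:
  z^4 - 7z^3 - 80z^2 + 756z - 1440 = (z - 8)(z^3 + z^2 - 72z + 180) + (0)
The last nonzero remainder z^3 + z^2 - 72z + 180 is already monic.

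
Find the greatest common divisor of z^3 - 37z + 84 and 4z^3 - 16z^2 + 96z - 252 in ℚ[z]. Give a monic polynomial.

By polynomial division,
  z^3 - 37z + 84 = (1/4)(4z^3 - 16z^2 + 96z - 252) + (4z^2 - 61z + 147)
  4z^3 - 16z^2 + 96z - 252 = (z + 45/4)(4z^2 - 61z + 147) + ((2541/4)z - 7623/4)
  4z^2 - 61z + 147 = ((16/2541)z - 28/363)((2541/4)z - 7623/4) + (0)
Last nonzero remainder: (2541/4)z - 7623/4. Dividing through by 2541/4 gives the monic gcd z - 3.

z - 3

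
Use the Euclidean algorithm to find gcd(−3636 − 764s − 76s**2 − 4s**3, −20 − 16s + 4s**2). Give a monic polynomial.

By polynomial division,
  −4s**3 − 76s**2 − 764s − 3636 = (−s − 23)(4s**2 − 16s − 20) + (−1152s − 4096)
  4s**2 − 16s − 20 = (−(1/288)s + 17/648)(−1152s − 4096) + (7084/81)
  −1152s − 4096 = (−(23328/1771)s − 82944/1771)(7084/81) + (0)
The last nonzero remainder is the constant 7084/81, so the polynomials are coprime and gcd = 1.

1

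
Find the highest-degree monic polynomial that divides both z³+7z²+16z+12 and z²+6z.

1

Apply the Euclidean algorithm:
  z³+7z²+16z+12 = (z+1)(z²+6z) + (10z+12)
  z²+6z = ((1/10)z+12/25)(10z+12) + (−144/25)
  10z+12 = (−(125/72)z−25/12)(−144/25) + (0)
The last nonzero remainder is the constant −144/25, so the polynomials are coprime and gcd = 1.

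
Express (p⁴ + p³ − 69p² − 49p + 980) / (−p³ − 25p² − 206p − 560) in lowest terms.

(−p³ + 6p² + 27p − 140)/(p² + 18p + 80)

Euclidean algorithm in ℚ[p]:
  p⁴ + p³ − 69p² − 49p + 980 = (−p + 24)(−p³ − 25p² − 206p − 560) + (325p² + 4335p + 14420)
  −p³ − 25p² − 206p − 560 = (−(1/325)p − 758/21125)(325p² + 4335p + 14420) + (−(25704/4225)p − 179928/4225)
  325p² + 4335p + 14420 = (−(1373125/25704)p − 2175875/6426)(−(25704/4225)p − 179928/4225) + (0)
Last nonzero remainder: −(25704/4225)p − 179928/4225. Dividing through by −25704/4225 gives the monic gcd p + 7.
Cancel p + 7 from numerator and denominator to get the reduced form.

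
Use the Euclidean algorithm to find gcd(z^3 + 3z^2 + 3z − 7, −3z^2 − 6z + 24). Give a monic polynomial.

Repeated division with remainder:
  z^3 + 3z^2 + 3z − 7 = (−(1/3)z − 1/3)(−3z^2 − 6z + 24) + (9z + 1)
  −3z^2 − 6z + 24 = (−(1/3)z − 17/27)(9z + 1) + (665/27)
  9z + 1 = ((243/665)z + 27/665)(665/27) + (0)
The last nonzero remainder is the constant 665/27, so the polynomials are coprime and gcd = 1.

1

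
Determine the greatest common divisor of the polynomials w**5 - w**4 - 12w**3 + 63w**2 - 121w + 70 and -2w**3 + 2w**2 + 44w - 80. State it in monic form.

w**2 + 3w - 10

Repeated division with remainder:
  w**5 - w**4 - 12w**3 + 63w**2 - 121w + 70 = (-(1/2)w**2 - 5)(-2w**3 + 2w**2 + 44w - 80) + (33w**2 + 99w - 330)
  -2w**3 + 2w**2 + 44w - 80 = (-(2/33)w + 8/33)(33w**2 + 99w - 330) + (0)
Last nonzero remainder: 33w**2 + 99w - 330. Dividing through by 33 gives the monic gcd w**2 + 3w - 10.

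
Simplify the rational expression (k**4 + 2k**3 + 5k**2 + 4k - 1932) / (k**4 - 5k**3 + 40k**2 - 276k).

(k + 7)/(k)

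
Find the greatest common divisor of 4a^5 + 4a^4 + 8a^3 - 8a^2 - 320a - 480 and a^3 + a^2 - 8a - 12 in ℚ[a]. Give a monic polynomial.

Repeated division with remainder:
  4a^5 + 4a^4 + 8a^3 - 8a^2 - 320a - 480 = (4a^2 + 40)(a^3 + a^2 - 8a - 12) + (0)
The last nonzero remainder a^3 + a^2 - 8a - 12 is already monic.

a^3 + a^2 - 8a - 12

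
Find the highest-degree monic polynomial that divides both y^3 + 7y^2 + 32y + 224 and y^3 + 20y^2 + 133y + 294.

Euclidean algorithm in ℚ[y]:
  y^3 + 7y^2 + 32y + 224 = (y^3 + 20y^2 + 133y + 294) + (-13y^2 - 101y - 70)
  y^3 + 20y^2 + 133y + 294 = (-(1/13)y - 159/169)(-13y^2 - 101y - 70) + ((5508/169)y + 38556/169)
  -13y^2 - 101y - 70 = (-(2197/5508)y - 845/2754)((5508/169)y + 38556/169) + (0)
Last nonzero remainder: (5508/169)y + 38556/169. Dividing through by 5508/169 gives the monic gcd y + 7.

y + 7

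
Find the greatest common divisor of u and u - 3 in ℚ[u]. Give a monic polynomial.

Apply the Euclidean algorithm:
  u = (u - 3) + (3)
  u - 3 = ((1/3)u - 1)(3) + (0)
The last nonzero remainder is the constant 3, so the polynomials are coprime and gcd = 1.

1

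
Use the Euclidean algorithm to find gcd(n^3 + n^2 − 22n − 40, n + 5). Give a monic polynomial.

1

Apply the Euclidean algorithm:
  n^3 + n^2 − 22n − 40 = (n^2 − 4n − 2)(n + 5) + (−30)
  n + 5 = (−(1/30)n − 1/6)(−30) + (0)
The last nonzero remainder is the constant −30, so the polynomials are coprime and gcd = 1.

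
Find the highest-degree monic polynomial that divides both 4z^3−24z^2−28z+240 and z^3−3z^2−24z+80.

Apply the Euclidean algorithm:
  4z^3−24z^2−28z+240 = (4)(z^3−3z^2−24z+80) + (−12z^2+68z−80)
  z^3−3z^2−24z+80 = (−(1/12)z−2/9)(−12z^2+68z−80) + (−(140/9)z+560/9)
  −12z^2+68z−80 = ((27/35)z−9/7)(−(140/9)z+560/9) + (0)
Last nonzero remainder: −(140/9)z+560/9. Dividing through by −140/9 gives the monic gcd z−4.

z−4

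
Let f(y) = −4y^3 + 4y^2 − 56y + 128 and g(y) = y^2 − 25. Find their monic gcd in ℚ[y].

Apply the Euclidean algorithm:
  −4y^3 + 4y^2 − 56y + 128 = (−4y + 4)(y^2 − 25) + (−156y + 228)
  y^2 − 25 = (−(1/156)y − 19/2028)(−156y + 228) + (−3864/169)
  −156y + 228 = ((2197/322)y − 3211/322)(−3864/169) + (0)
The last nonzero remainder is the constant −3864/169, so the polynomials are coprime and gcd = 1.

1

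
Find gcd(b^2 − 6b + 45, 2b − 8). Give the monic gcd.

1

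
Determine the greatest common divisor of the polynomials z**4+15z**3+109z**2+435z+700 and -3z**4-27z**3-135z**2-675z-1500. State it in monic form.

z**2+9z+20

By polynomial division,
  z**4+15z**3+109z**2+435z+700 = (-1/3)(-3z**4-27z**3-135z**2-675z-1500) + (6z**3+64z**2+210z+200)
  -3z**4-27z**3-135z**2-675z-1500 = (-(1/2)z+5/6)(6z**3+64z**2+210z+200) + (-(250/3)z**2-750z-5000/3)
  6z**3+64z**2+210z+200 = (-(9/125)z-3/25)(-(250/3)z**2-750z-5000/3) + (0)
Last nonzero remainder: -(250/3)z**2-750z-5000/3. Dividing through by -250/3 gives the monic gcd z**2+9z+20.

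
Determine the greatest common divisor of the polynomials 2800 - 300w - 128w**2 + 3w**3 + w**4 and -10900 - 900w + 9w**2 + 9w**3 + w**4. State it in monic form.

-100 + w**2

Euclidean algorithm in ℚ[w]:
  w**4 + 3w**3 - 128w**2 - 300w + 2800 = (w**4 + 9w**3 + 9w**2 - 900w - 10900) + (-6w**3 - 137w**2 + 600w + 13700)
  w**4 + 9w**3 + 9w**2 - 900w - 10900 = (-(1/6)w + 83/36)(-6w**3 - 137w**2 + 600w + 13700) + ((15295/36)w**2 - 382375/9)
  -6w**3 - 137w**2 + 600w + 13700 = (-(216/15295)w - 4932/15295)((15295/36)w**2 - 382375/9) + (0)
Last nonzero remainder: (15295/36)w**2 - 382375/9. Dividing through by 15295/36 gives the monic gcd w**2 - 100.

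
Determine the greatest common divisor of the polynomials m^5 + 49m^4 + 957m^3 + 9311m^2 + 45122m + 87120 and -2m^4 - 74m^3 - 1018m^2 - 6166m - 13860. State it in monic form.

m^3 + 30m^2 + 299m + 990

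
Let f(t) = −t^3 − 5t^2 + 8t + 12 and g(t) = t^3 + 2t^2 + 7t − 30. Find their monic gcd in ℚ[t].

By polynomial division,
  −t^3 − 5t^2 + 8t + 12 = (−1)(t^3 + 2t^2 + 7t − 30) + (−3t^2 + 15t − 18)
  t^3 + 2t^2 + 7t − 30 = (−(1/3)t − 7/3)(−3t^2 + 15t − 18) + (36t − 72)
  −3t^2 + 15t − 18 = (−(1/12)t + 1/4)(36t − 72) + (0)
Last nonzero remainder: 36t − 72. Dividing through by 36 gives the monic gcd t − 2.

t − 2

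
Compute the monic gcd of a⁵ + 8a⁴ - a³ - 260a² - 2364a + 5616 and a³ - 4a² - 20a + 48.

Repeated division with remainder:
  a⁵ + 8a⁴ - a³ - 260a² - 2364a + 5616 = (a² + 12a + 67)(a³ - 4a² - 20a + 48) + (200a² - 1600a + 2400)
  a³ - 4a² - 20a + 48 = ((1/200)a + 1/50)(200a² - 1600a + 2400) + (0)
Last nonzero remainder: 200a² - 1600a + 2400. Dividing through by 200 gives the monic gcd a² - 8a + 12.

a² - 8a + 12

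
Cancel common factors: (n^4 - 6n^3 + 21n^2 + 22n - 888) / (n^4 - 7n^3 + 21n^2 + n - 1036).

By polynomial division,
  n^4 - 6n^3 + 21n^2 + 22n - 888 = (n^4 - 7n^3 + 21n^2 + n - 1036) + (n^3 + 21n + 148)
  n^4 - 7n^3 + 21n^2 + n - 1036 = (n - 7)(n^3 + 21n + 148) + (0)
The last nonzero remainder n^3 + 21n + 148 is already monic.
Cancel n^3 + 21n + 148 from numerator and denominator to get the reduced form.

(n - 6)/(n - 7)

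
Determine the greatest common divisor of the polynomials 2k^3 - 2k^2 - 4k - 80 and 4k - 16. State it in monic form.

k - 4

Repeated division with remainder:
  2k^3 - 2k^2 - 4k - 80 = ((1/2)k^2 + (3/2)k + 5)(4k - 16) + (0)
Last nonzero remainder: 4k - 16. Dividing through by 4 gives the monic gcd k - 4.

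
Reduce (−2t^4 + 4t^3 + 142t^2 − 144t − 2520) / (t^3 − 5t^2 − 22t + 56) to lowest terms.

Apply the Euclidean algorithm:
  −2t^4 + 4t^3 + 142t^2 − 144t − 2520 = (−2t − 6)(t^3 − 5t^2 − 22t + 56) + (68t^2 − 164t − 2184)
  t^3 − 5t^2 − 22t + 56 = ((1/68)t − 11/289)(68t^2 − 164t − 2184) + ((1120/289)t − 7840/289)
  68t^2 − 164t − 2184 = ((4913/280)t + 11271/140)((1120/289)t − 7840/289) + (0)
Last nonzero remainder: (1120/289)t − 7840/289. Dividing through by 1120/289 gives the monic gcd t − 7.
Cancel t − 7 from numerator and denominator to get the reduced form.

(−2t^3 − 10t^2 + 72t + 360)/(t^2 + 2t − 8)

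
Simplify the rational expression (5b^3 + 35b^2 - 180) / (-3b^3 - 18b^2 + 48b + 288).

(-5b^2 - 5b + 30)/(3b^2 - 48)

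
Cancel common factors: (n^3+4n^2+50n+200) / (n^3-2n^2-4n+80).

(n^2+50)/(n^2-6n+20)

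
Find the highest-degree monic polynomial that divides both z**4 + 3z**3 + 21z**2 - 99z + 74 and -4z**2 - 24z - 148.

z**2 + 6z + 37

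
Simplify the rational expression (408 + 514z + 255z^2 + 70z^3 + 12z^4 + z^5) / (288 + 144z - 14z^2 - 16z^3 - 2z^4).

By polynomial division,
  z^5 + 12z^4 + 70z^3 + 255z^2 + 514z + 408 = (-(1/2)z - 2)(-2z^4 - 16z^3 - 14z^2 + 144z + 288) + (31z^3 + 299z^2 + 946z + 984)
  -2z^4 - 16z^3 - 14z^2 + 144z + 288 = (-(2/31)z + 102/961)(31z^3 + 299z^2 + 946z + 984) + ((14700/961)z^2 + (102900/961)z + 176400/961)
  31z^3 + 299z^2 + 946z + 984 = ((29791/14700)z + 39401/7350)((14700/961)z^2 + (102900/961)z + 176400/961) + (0)
Last nonzero remainder: (14700/961)z^2 + (102900/961)z + 176400/961. Dividing through by 14700/961 gives the monic gcd z^2 + 7z + 12.
Cancel z^2 + 7z + 12 from numerator and denominator to get the reduced form.

(-34 - 23z - 5z^2 - z^3)/(-24 + 2z + 2z^2)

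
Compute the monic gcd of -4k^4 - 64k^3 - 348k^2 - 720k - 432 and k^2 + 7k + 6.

k^2 + 7k + 6

Euclidean algorithm in ℚ[k]:
  -4k^4 - 64k^3 - 348k^2 - 720k - 432 = (-4k^2 - 36k - 72)(k^2 + 7k + 6) + (0)
The last nonzero remainder k^2 + 7k + 6 is already monic.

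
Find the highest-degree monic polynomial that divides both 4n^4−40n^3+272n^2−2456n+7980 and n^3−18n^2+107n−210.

By polynomial division,
  4n^4−40n^3+272n^2−2456n+7980 = (4n+32)(n^3−18n^2+107n−210) + (420n^2−5040n+14700)
  n^3−18n^2+107n−210 = ((1/420)n−1/70)(420n^2−5040n+14700) + (0)
Last nonzero remainder: 420n^2−5040n+14700. Dividing through by 420 gives the monic gcd n^2−12n+35.

n^2−12n+35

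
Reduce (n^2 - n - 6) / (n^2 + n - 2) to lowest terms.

(n - 3)/(n - 1)

Repeated division with remainder:
  n^2 - n - 6 = (n^2 + n - 2) + (-2n - 4)
  n^2 + n - 2 = (-(1/2)n + 1/2)(-2n - 4) + (0)
Last nonzero remainder: -2n - 4. Dividing through by -2 gives the monic gcd n + 2.
Cancel n + 2 from numerator and denominator to get the reduced form.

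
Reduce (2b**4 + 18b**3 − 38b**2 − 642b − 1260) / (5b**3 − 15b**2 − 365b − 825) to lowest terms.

(2b**2 + 2b − 84)/(5b − 55)

Repeated division with remainder:
  2b**4 + 18b**3 − 38b**2 − 642b − 1260 = ((2/5)b + 24/5)(5b**3 − 15b**2 − 365b − 825) + (180b**2 + 1440b + 2700)
  5b**3 − 15b**2 − 365b − 825 = ((1/36)b − 11/36)(180b**2 + 1440b + 2700) + (0)
Last nonzero remainder: 180b**2 + 1440b + 2700. Dividing through by 180 gives the monic gcd b**2 + 8b + 15.
Cancel b**2 + 8b + 15 from numerator and denominator to get the reduced form.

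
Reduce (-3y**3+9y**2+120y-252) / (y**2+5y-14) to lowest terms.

Euclidean algorithm in ℚ[y]:
  -3y**3+9y**2+120y-252 = (-3y+24)(y**2+5y-14) + (-42y+84)
  y**2+5y-14 = (-(1/42)y-1/6)(-42y+84) + (0)
Last nonzero remainder: -42y+84. Dividing through by -42 gives the monic gcd y-2.
Cancel y-2 from numerator and denominator to get the reduced form.

(-3y**2+3y+126)/(y+7)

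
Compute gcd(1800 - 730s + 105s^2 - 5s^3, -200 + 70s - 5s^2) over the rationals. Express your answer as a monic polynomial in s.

By polynomial division,
  -5s^3 + 105s^2 - 730s + 1800 = (s - 7)(-5s^2 + 70s - 200) + (-40s + 400)
  -5s^2 + 70s - 200 = ((1/8)s - 1/2)(-40s + 400) + (0)
Last nonzero remainder: -40s + 400. Dividing through by -40 gives the monic gcd s - 10.

-10 + s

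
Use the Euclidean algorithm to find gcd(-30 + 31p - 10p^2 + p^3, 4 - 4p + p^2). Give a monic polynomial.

Euclidean algorithm in ℚ[p]:
  p^3 - 10p^2 + 31p - 30 = (p - 6)(p^2 - 4p + 4) + (3p - 6)
  p^2 - 4p + 4 = ((1/3)p - 2/3)(3p - 6) + (0)
Last nonzero remainder: 3p - 6. Dividing through by 3 gives the monic gcd p - 2.

-2 + p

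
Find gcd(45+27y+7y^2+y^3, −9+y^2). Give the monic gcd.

3+y

Repeated division with remainder:
  y^3+7y^2+27y+45 = (y+7)(y^2−9) + (36y+108)
  y^2−9 = ((1/36)y−1/12)(36y+108) + (0)
Last nonzero remainder: 36y+108. Dividing through by 36 gives the monic gcd y+3.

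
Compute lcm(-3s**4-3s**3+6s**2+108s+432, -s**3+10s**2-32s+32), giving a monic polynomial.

s**6-5s**5-16s**3+56s**2+576s-1152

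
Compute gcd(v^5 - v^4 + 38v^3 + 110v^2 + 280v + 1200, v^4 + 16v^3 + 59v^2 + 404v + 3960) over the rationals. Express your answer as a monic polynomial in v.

By polynomial division,
  v^5 - v^4 + 38v^3 + 110v^2 + 280v + 1200 = (v - 17)(v^4 + 16v^3 + 59v^2 + 404v + 3960) + (251v^3 + 709v^2 + 3188v + 68520)
  v^4 + 16v^3 + 59v^2 + 404v + 3960 = ((1/251)v + 3307/63001)(251v^3 + 709v^2 + 3188v + 68520) + ((572208/63001)v^2 - (2288832/63001)v + 22888320/63001)
  251v^3 + 709v^2 + 3188v + 68520 = ((15813251/572208)v + 35973571/190736)((572208/63001)v^2 - (2288832/63001)v + 22888320/63001) + (0)
Last nonzero remainder: (572208/63001)v^2 - (2288832/63001)v + 22888320/63001. Dividing through by 572208/63001 gives the monic gcd v^2 - 4v + 40.

v^2 - 4v + 40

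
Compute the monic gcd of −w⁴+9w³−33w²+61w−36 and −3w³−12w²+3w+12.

w−1

Apply the Euclidean algorithm:
  −w⁴+9w³−33w²+61w−36 = ((1/3)w−13/3)(−3w³−12w²+3w+12) + (−86w²+70w+16)
  −3w³−12w²+3w+12 = ((3/86)w+621/3698)(−86w²+70w+16) + (−(17220/1849)w+17220/1849)
  −86w²+70w+16 = ((79507/8610)w+7396/4305)(−(17220/1849)w+17220/1849) + (0)
Last nonzero remainder: −(17220/1849)w+17220/1849. Dividing through by −17220/1849 gives the monic gcd w−1.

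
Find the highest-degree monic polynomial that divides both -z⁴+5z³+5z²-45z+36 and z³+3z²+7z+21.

Euclidean algorithm in ℚ[z]:
  -z⁴+5z³+5z²-45z+36 = (-z+8)(z³+3z²+7z+21) + (-12z²-80z-132)
  z³+3z²+7z+21 = (-(1/12)z+11/36)(-12z²-80z-132) + ((184/9)z+184/3)
  -12z²-80z-132 = (-(27/46)z-99/46)((184/9)z+184/3) + (0)
Last nonzero remainder: (184/9)z+184/3. Dividing through by 184/9 gives the monic gcd z+3.

z+3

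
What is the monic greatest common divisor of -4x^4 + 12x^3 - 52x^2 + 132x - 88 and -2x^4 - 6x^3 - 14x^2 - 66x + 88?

Repeated division with remainder:
  -4x^4 + 12x^3 - 52x^2 + 132x - 88 = (2)(-2x^4 - 6x^3 - 14x^2 - 66x + 88) + (24x^3 - 24x^2 + 264x - 264)
  -2x^4 - 6x^3 - 14x^2 - 66x + 88 = (-(1/12)x - 1/3)(24x^3 - 24x^2 + 264x - 264) + (0)
Last nonzero remainder: 24x^3 - 24x^2 + 264x - 264. Dividing through by 24 gives the monic gcd x^3 - x^2 + 11x - 11.

x^3 - x^2 + 11x - 11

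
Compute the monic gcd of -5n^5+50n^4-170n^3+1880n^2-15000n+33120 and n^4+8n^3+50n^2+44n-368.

n^2+6n+46

Apply the Euclidean algorithm:
  -5n^5+50n^4-170n^3+1880n^2-15000n+33120 = (-5n+90)(n^4+8n^3+50n^2+44n-368) + (-640n^3-2400n^2-20800n+66240)
  n^4+8n^3+50n^2+44n-368 = (-(1/640)n-17/2560)(-640n^3-2400n^2-20800n+66240) + ((25/16)n^2+(75/8)n+575/8)
  -640n^3-2400n^2-20800n+66240 = (-(2048/5)n+4608/5)((25/16)n^2+(75/8)n+575/8) + (0)
Last nonzero remainder: (25/16)n^2+(75/8)n+575/8. Dividing through by 25/16 gives the monic gcd n^2+6n+46.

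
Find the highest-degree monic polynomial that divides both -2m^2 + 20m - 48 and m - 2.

Repeated division with remainder:
  -2m^2 + 20m - 48 = (-2m + 16)(m - 2) + (-16)
  m - 2 = (-(1/16)m + 1/8)(-16) + (0)
The last nonzero remainder is the constant -16, so the polynomials are coprime and gcd = 1.

1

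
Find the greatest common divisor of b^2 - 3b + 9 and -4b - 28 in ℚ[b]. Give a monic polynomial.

1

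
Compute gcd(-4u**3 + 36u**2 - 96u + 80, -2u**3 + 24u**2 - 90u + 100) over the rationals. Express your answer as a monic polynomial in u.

u**2 - 7u + 10

Euclidean algorithm in ℚ[u]:
  -4u**3 + 36u**2 - 96u + 80 = (2)(-2u**3 + 24u**2 - 90u + 100) + (-12u**2 + 84u - 120)
  -2u**3 + 24u**2 - 90u + 100 = ((1/6)u - 5/6)(-12u**2 + 84u - 120) + (0)
Last nonzero remainder: -12u**2 + 84u - 120. Dividing through by -12 gives the monic gcd u**2 - 7u + 10.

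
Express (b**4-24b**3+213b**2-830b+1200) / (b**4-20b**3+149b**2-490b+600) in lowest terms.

(b-8)/(b-4)

Apply the Euclidean algorithm:
  b**4-24b**3+213b**2-830b+1200 = (b**4-20b**3+149b**2-490b+600) + (-4b**3+64b**2-340b+600)
  b**4-20b**3+149b**2-490b+600 = (-(1/4)b+1)(-4b**3+64b**2-340b+600) + (0)
Last nonzero remainder: -4b**3+64b**2-340b+600. Dividing through by -4 gives the monic gcd b**3-16b**2+85b-150.
Cancel b**3-16b**2+85b-150 from numerator and denominator to get the reduced form.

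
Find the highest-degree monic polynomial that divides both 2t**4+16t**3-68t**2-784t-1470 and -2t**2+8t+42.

Apply the Euclidean algorithm:
  2t**4+16t**3-68t**2-784t-1470 = (-t**2-12t-35)(-2t**2+8t+42) + (0)
Last nonzero remainder: -2t**2+8t+42. Dividing through by -2 gives the monic gcd t**2-4t-21.

t**2-4t-21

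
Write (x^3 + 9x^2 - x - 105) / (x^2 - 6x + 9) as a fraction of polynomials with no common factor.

By polynomial division,
  x^3 + 9x^2 - x - 105 = (x + 15)(x^2 - 6x + 9) + (80x - 240)
  x^2 - 6x + 9 = ((1/80)x - 3/80)(80x - 240) + (0)
Last nonzero remainder: 80x - 240. Dividing through by 80 gives the monic gcd x - 3.
Cancel x - 3 from numerator and denominator to get the reduced form.

(x^2 + 12x + 35)/(x - 3)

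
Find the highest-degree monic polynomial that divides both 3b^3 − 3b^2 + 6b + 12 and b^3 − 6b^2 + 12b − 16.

b^2 − 2b + 4

By polynomial division,
  3b^3 − 3b^2 + 6b + 12 = (3)(b^3 − 6b^2 + 12b − 16) + (15b^2 − 30b + 60)
  b^3 − 6b^2 + 12b − 16 = ((1/15)b − 4/15)(15b^2 − 30b + 60) + (0)
Last nonzero remainder: 15b^2 − 30b + 60. Dividing through by 15 gives the monic gcd b^2 − 2b + 4.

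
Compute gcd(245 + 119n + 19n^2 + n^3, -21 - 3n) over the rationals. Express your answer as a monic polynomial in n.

Apply the Euclidean algorithm:
  n^3 + 19n^2 + 119n + 245 = (-(1/3)n^2 - 4n - 35/3)(-3n - 21) + (0)
Last nonzero remainder: -3n - 21. Dividing through by -3 gives the monic gcd n + 7.

7 + n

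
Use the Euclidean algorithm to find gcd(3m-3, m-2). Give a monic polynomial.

1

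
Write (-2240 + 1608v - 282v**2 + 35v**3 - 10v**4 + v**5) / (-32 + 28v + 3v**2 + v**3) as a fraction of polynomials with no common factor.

Euclidean algorithm in ℚ[v]:
  v**5 - 10v**4 + 35v**3 - 282v**2 + 1608v - 2240 = (v**2 - 13v + 46)(v**3 + 3v**2 + 28v - 32) + (-24v**2 - 96v - 768)
  v**3 + 3v**2 + 28v - 32 = (-(1/24)v + 1/24)(-24v**2 - 96v - 768) + (0)
Last nonzero remainder: -24v**2 - 96v - 768. Dividing through by -24 gives the monic gcd v**2 + 4v + 32.
Cancel v**2 + 4v + 32 from numerator and denominator to get the reduced form.

(-70 + 59v - 14v**2 + v**3)/(-1 + v)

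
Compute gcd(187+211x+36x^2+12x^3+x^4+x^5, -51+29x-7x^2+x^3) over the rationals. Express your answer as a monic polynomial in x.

17-4x+x^2

Apply the Euclidean algorithm:
  x^5+x^4+12x^3+36x^2+211x+187 = (x^2+8x+39)(x^3-7x^2+29x-51) + (128x^2-512x+2176)
  x^3-7x^2+29x-51 = ((1/128)x-3/128)(128x^2-512x+2176) + (0)
Last nonzero remainder: 128x^2-512x+2176. Dividing through by 128 gives the monic gcd x^2-4x+17.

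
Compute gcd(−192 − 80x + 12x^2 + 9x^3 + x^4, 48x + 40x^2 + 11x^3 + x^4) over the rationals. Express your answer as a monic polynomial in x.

Euclidean algorithm in ℚ[x]:
  x^4 + 9x^3 + 12x^2 − 80x − 192 = (x^4 + 11x^3 + 40x^2 + 48x) + (−2x^3 − 28x^2 − 128x − 192)
  x^4 + 11x^3 + 40x^2 + 48x = (−(1/2)x + 3/2)(−2x^3 − 28x^2 − 128x − 192) + (18x^2 + 144x + 288)
  −2x^3 − 28x^2 − 128x − 192 = (−(1/9)x − 2/3)(18x^2 + 144x + 288) + (0)
Last nonzero remainder: 18x^2 + 144x + 288. Dividing through by 18 gives the monic gcd x^2 + 8x + 16.

16 + 8x + x^2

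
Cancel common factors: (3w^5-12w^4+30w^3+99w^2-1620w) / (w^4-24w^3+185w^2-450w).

Repeated division with remainder:
  3w^5-12w^4+30w^3+99w^2-1620w = (3w+60)(w^4-24w^3+185w^2-450w) + (915w^3-9651w^2+25380w)
  w^4-24w^3+185w^2-450w = ((1/915)w-4103/279075)(915w^3-9651w^2+25380w) + ((1429974/93025)w^2-(1429974/18605)w)
  915w^3-9651w^2+25380w = ((28372625/476658)w-8744350/26481)((1429974/93025)w^2-(1429974/18605)w) + (0)
Last nonzero remainder: (1429974/93025)w^2-(1429974/18605)w. Dividing through by 1429974/93025 gives the monic gcd w^2-5w.
Cancel w^2-5w from numerator and denominator to get the reduced form.

(3w^3+3w^2+45w+324)/(w^2-19w+90)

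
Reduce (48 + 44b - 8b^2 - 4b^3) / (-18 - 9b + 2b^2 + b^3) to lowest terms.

(-16 - 20b - 4b^2)/(6 + 5b + b^2)

Euclidean algorithm in ℚ[b]:
  -4b^3 - 8b^2 + 44b + 48 = (-4)(b^3 + 2b^2 - 9b - 18) + (8b - 24)
  b^3 + 2b^2 - 9b - 18 = ((1/8)b^2 + (5/8)b + 3/4)(8b - 24) + (0)
Last nonzero remainder: 8b - 24. Dividing through by 8 gives the monic gcd b - 3.
Cancel b - 3 from numerator and denominator to get the reduced form.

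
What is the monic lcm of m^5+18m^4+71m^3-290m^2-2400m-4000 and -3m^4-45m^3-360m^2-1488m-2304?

m^7+25m^6+245m^5+1071m^4-1022m^3-34720m^2-143200m-192000

By polynomial division,
  m^5+18m^4+71m^3-290m^2-2400m-4000 = (-(1/3)m-1)(-3m^4-45m^3-360m^2-1488m-2304) + (-94m^3-1146m^2-4656m-6304)
  -3m^4-45m^3-360m^2-1488m-2304 = ((3/94)m+198/2209)(-94m^3-1146m^2-4656m-6304) + (-(240084/2209)m^2-(1920672/2209)m-3841344/2209)
  -94m^3-1146m^2-4656m-6304 = ((103823/120042)m+435173/120042)(-(240084/2209)m^2-(1920672/2209)m-3841344/2209) + (0)
Last nonzero remainder: -(240084/2209)m^2-(1920672/2209)m-3841344/2209. Dividing through by -240084/2209 gives the monic gcd m^2+8m+16.
Then lcm(f, g) = f·g / gcd(f, g); expanding and making the result monic gives the answer.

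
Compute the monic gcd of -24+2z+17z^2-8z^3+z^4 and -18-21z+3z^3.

-3-2z+z^2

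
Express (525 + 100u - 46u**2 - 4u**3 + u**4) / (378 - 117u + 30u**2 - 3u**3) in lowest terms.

(75 + 25u - 3u**2 - u**3)/(54 - 9u + 3u**2)

Euclidean algorithm in ℚ[u]:
  u**4 - 4u**3 - 46u**2 + 100u + 525 = (-(1/3)u - 2)(-3u**3 + 30u**2 - 117u + 378) + (-25u**2 - 8u + 1281)
  -3u**3 + 30u**2 - 117u + 378 = ((3/25)u - 774/625)(-25u**2 - 8u + 1281) + (-(175392/625)u + 1227744/625)
  -25u**2 - 8u + 1281 = ((15625/175392)u + 38125/58464)(-(175392/625)u + 1227744/625) + (0)
Last nonzero remainder: -(175392/625)u + 1227744/625. Dividing through by -175392/625 gives the monic gcd u - 7.
Cancel u - 7 from numerator and denominator to get the reduced form.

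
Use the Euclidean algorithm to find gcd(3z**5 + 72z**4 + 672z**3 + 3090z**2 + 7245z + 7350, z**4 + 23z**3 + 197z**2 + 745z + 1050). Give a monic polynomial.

z**2 + 12z + 35

Euclidean algorithm in ℚ[z]:
  3z**5 + 72z**4 + 672z**3 + 3090z**2 + 7245z + 7350 = (3z + 3)(z**4 + 23z**3 + 197z**2 + 745z + 1050) + (12z**3 + 264z**2 + 1860z + 4200)
  z**4 + 23z**3 + 197z**2 + 745z + 1050 = ((1/12)z + 1/12)(12z**3 + 264z**2 + 1860z + 4200) + (20z**2 + 240z + 700)
  12z**3 + 264z**2 + 1860z + 4200 = ((3/5)z + 6)(20z**2 + 240z + 700) + (0)
Last nonzero remainder: 20z**2 + 240z + 700. Dividing through by 20 gives the monic gcd z**2 + 12z + 35.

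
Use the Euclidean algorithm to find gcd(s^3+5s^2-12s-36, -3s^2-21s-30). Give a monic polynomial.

Euclidean algorithm in ℚ[s]:
  s^3+5s^2-12s-36 = (-(1/3)s+2/3)(-3s^2-21s-30) + (-8s-16)
  -3s^2-21s-30 = ((3/8)s+15/8)(-8s-16) + (0)
Last nonzero remainder: -8s-16. Dividing through by -8 gives the monic gcd s+2.

s+2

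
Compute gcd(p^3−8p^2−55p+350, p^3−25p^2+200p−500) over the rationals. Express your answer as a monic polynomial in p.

p^2−15p+50

Repeated division with remainder:
  p^3−8p^2−55p+350 = (p^3−25p^2+200p−500) + (17p^2−255p+850)
  p^3−25p^2+200p−500 = ((1/17)p−10/17)(17p^2−255p+850) + (0)
Last nonzero remainder: 17p^2−255p+850. Dividing through by 17 gives the monic gcd p^2−15p+50.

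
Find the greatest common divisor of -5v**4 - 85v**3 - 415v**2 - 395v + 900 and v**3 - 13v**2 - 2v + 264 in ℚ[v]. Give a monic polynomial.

v + 4

Repeated division with remainder:
  -5v**4 - 85v**3 - 415v**2 - 395v + 900 = (-5v - 150)(v**3 - 13v**2 - 2v + 264) + (-2375v**2 + 625v + 40500)
  v**3 - 13v**2 - 2v + 264 = (-(1/2375)v + 242/45125)(-2375v**2 + 625v + 40500) + ((4224/361)v + 16896/361)
  -2375v**2 + 625v + 40500 = (-(857375/4224)v + 1218375/1408)((4224/361)v + 16896/361) + (0)
Last nonzero remainder: (4224/361)v + 16896/361. Dividing through by 4224/361 gives the monic gcd v + 4.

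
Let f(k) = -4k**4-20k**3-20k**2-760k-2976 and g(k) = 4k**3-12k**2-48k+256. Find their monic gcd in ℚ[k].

Apply the Euclidean algorithm:
  -4k**4-20k**3-20k**2-760k-2976 = (-k-8)(4k**3-12k**2-48k+256) + (-164k**2-888k-928)
  4k**3-12k**2-48k+256 = (-(1/41)k+345/1681)(-164k**2-888k-928) + ((187624/1681)k+750496/1681)
  -164k**2-888k-928 = (-(68921/46906)k-48749/23453)((187624/1681)k+750496/1681) + (0)
Last nonzero remainder: (187624/1681)k+750496/1681. Dividing through by 187624/1681 gives the monic gcd k+4.

k+4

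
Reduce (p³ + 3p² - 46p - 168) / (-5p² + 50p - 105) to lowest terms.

(-p² - 10p - 24)/(5p - 15)

Apply the Euclidean algorithm:
  p³ + 3p² - 46p - 168 = (-(1/5)p - 13/5)(-5p² + 50p - 105) + (63p - 441)
  -5p² + 50p - 105 = (-(5/63)p + 5/21)(63p - 441) + (0)
Last nonzero remainder: 63p - 441. Dividing through by 63 gives the monic gcd p - 7.
Cancel p - 7 from numerator and denominator to get the reduced form.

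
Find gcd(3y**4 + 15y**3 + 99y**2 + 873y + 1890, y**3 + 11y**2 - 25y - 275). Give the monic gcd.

y + 5

Euclidean algorithm in ℚ[y]:
  3y**4 + 15y**3 + 99y**2 + 873y + 1890 = (3y - 18)(y**3 + 11y**2 - 25y - 275) + (372y**2 + 1248y - 3060)
  y**3 + 11y**2 - 25y - 275 = ((1/372)y + 79/3844)(372y**2 + 1248y - 3060) + (-(40768/961)y - 203840/961)
  372y**2 + 1248y - 3060 = (-(89373/10192)y + 147033/10192)(-(40768/961)y - 203840/961) + (0)
Last nonzero remainder: -(40768/961)y - 203840/961. Dividing through by -40768/961 gives the monic gcd y + 5.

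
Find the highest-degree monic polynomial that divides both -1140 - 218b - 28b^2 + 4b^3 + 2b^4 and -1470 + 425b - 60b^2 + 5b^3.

Repeated division with remainder:
  2b^4 + 4b^3 - 28b^2 - 218b - 1140 = ((2/5)b + 28/5)(5b^3 - 60b^2 + 425b - 1470) + (138b^2 - 2010b + 7092)
  5b^3 - 60b^2 + 425b - 1470 = ((5/138)b + 295/3174)(138b^2 - 2010b + 7092) + ((187720/529)b - 1126320/529)
  138b^2 - 2010b + 7092 = ((36501/93860)b - 312639/93860)((187720/529)b - 1126320/529) + (0)
Last nonzero remainder: (187720/529)b - 1126320/529. Dividing through by 187720/529 gives the monic gcd b - 6.

-6 + b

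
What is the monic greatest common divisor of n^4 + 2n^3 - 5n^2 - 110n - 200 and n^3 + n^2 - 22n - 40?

By polynomial division,
  n^4 + 2n^3 - 5n^2 - 110n - 200 = (n + 1)(n^3 + n^2 - 22n - 40) + (16n^2 - 48n - 160)
  n^3 + n^2 - 22n - 40 = ((1/16)n + 1/4)(16n^2 - 48n - 160) + (0)
Last nonzero remainder: 16n^2 - 48n - 160. Dividing through by 16 gives the monic gcd n^2 - 3n - 10.

n^2 - 3n - 10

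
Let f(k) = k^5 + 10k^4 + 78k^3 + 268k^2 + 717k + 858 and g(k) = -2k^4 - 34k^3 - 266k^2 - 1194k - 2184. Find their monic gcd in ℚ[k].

k^2 + 6k + 39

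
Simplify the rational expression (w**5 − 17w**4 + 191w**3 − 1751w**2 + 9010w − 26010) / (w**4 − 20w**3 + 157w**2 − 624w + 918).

Euclidean algorithm in ℚ[w]:
  w**5 − 17w**4 + 191w**3 − 1751w**2 + 9010w − 26010 = (w + 3)(w**4 − 20w**3 + 157w**2 − 624w + 918) + (94w**3 − 1598w**2 + 9964w − 28764)
  w**4 − 20w**3 + 157w**2 − 624w + 918 = ((1/94)w − 3/94)(94w**3 − 1598w**2 + 9964w − 28764) + (0)
Last nonzero remainder: 94w**3 − 1598w**2 + 9964w − 28764. Dividing through by 94 gives the monic gcd w**3 − 17w**2 + 106w − 306.
Cancel w**3 − 17w**2 + 106w − 306 from numerator and denominator to get the reduced form.

(w**2 + 85)/(w − 3)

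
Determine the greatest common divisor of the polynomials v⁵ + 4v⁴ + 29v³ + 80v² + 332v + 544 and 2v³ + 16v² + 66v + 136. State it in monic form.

v² + 4v + 17

Euclidean algorithm in ℚ[v]:
  v⁵ + 4v⁴ + 29v³ + 80v² + 332v + 544 = ((1/2)v² − 2v + 14)(2v³ + 16v² + 66v + 136) + (−80v² − 320v − 1360)
  2v³ + 16v² + 66v + 136 = (−(1/40)v − 1/10)(−80v² − 320v − 1360) + (0)
Last nonzero remainder: −80v² − 320v − 1360. Dividing through by −80 gives the monic gcd v² + 4v + 17.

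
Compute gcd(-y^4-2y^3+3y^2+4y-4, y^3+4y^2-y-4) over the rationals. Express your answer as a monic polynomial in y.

y-1

Repeated division with remainder:
  -y^4-2y^3+3y^2+4y-4 = (-y+2)(y^3+4y^2-y-4) + (-6y^2+2y+4)
  y^3+4y^2-y-4 = (-(1/6)y-13/18)(-6y^2+2y+4) + ((10/9)y-10/9)
  -6y^2+2y+4 = (-(27/5)y-18/5)((10/9)y-10/9) + (0)
Last nonzero remainder: (10/9)y-10/9. Dividing through by 10/9 gives the monic gcd y-1.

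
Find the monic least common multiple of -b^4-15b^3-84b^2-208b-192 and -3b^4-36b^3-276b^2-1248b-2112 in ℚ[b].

By polynomial division,
  -b^4-15b^3-84b^2-208b-192 = (1/3)(-3b^4-36b^3-276b^2-1248b-2112) + (-3b^3+8b^2+208b+512)
  -3b^4-36b^3-276b^2-1248b-2112 = (b+44/3)(-3b^3+8b^2+208b+512) + (-(1804/3)b^2-(14432/3)b-28864/3)
  -3b^3+8b^2+208b+512 = ((9/1804)b-24/451)(-(1804/3)b^2-(14432/3)b-28864/3) + (0)
Last nonzero remainder: -(1804/3)b^2-(14432/3)b-28864/3. Dividing through by -1804/3 gives the monic gcd b^2+8b+16.
Then lcm(f, g) = f·g / gcd(f, g); expanding and making the result monic gives the answer.

b^6+19b^5+188b^4+1204b^3+4720b^2+9920b+8448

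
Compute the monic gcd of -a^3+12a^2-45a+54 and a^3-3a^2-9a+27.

a^2-6a+9

Repeated division with remainder:
  -a^3+12a^2-45a+54 = (-1)(a^3-3a^2-9a+27) + (9a^2-54a+81)
  a^3-3a^2-9a+27 = ((1/9)a+1/3)(9a^2-54a+81) + (0)
Last nonzero remainder: 9a^2-54a+81. Dividing through by 9 gives the monic gcd a^2-6a+9.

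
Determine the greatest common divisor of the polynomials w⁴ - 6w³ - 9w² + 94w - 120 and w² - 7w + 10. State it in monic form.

Euclidean algorithm in ℚ[w]:
  w⁴ - 6w³ - 9w² + 94w - 120 = (w² + w - 12)(w² - 7w + 10) + (0)
The last nonzero remainder w² - 7w + 10 is already monic.

w² - 7w + 10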